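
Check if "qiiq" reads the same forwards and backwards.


Word: "qiiq"
Reversed: "qiiq"
Forward == Backward? qiiq == qiiq
Palindrome = Yes


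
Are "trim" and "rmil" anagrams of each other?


Word 1: "trim" → sorted: imrt
Word 2: "rmil" → sorted: ilmr
Same letters? imrt != ilmr
Anagram = No


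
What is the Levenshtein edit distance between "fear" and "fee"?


Word 1: "fear" (length 4)
Word 2: "fee" (length 3)
One optimal edit sequence (insert/delete/substitute each cost 1):
  1. keep 'f'
  2. keep 'e'
  3. delete 'a'  (+1)
  4. substitute 'r' -> 'e'  (+1)
Total edit operations: 2
Edit distance = 2


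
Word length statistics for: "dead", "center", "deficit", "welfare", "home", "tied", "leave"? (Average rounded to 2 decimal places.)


Lengths: "dead"=4, "center"=6, "deficit"=7, "welfare"=7, "home"=4, "tied"=4, "leave"=5
Sum = 37, Count = 7
Average = 37/7 = 5.29
= avg=5.29, min=4, max=7


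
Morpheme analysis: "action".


Word: "action"
Morphemes: act | -ion
Each morpheme carries meaning
= 2 morphemes


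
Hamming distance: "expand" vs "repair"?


Comparing character by character (same length = 6):
  Pos 0: 'e' vs 'r' !=
  Pos 1: 'x' vs 'e' !=
  Pos 2: 'p' vs 'p' =
  Pos 3: 'a' vs 'a' =
  Pos 4: 'n' vs 'i' !=
  Pos 5: 'd' vs 'r' !=
Hamming distance = 4


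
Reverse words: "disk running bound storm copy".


Original: "disk running bound storm copy"
Words (1..n): disk | running | bound | storm | copy
Reversed (n..1): copy | storm | bound | running | disk
Result = "copy storm bound running disk"


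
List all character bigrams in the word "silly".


Word: "silly" (length 5)
Number of bigrams = 5 - 2 + 1 = 4
  Position 0: "si"
  Position 1: "il"
  Position 2: "ll"
  Position 3: "ly"
Bigrams = "si", "il", "ll", "ly"


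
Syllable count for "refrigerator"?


Word: "refrigerator"
Syllable breakdown: re | frig | er | a | tor
Counting: 5 parts
= 5 syllables


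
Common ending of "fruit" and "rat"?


Word 1: "fruit"
Word 2: "rat"
Comparing from end:
  Pos -1: 't' == 't'
  Pos -2: 'i' != 'a' (stop)
LCS = "t" (length 1)


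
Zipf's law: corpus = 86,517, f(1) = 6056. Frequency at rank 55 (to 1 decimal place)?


Zipf's law: f(r) = f(1) / r
f(1) = 6056
f(55) = 6056 / 55
= 110.1 occurrences


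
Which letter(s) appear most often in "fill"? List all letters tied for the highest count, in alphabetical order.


Word: "fill"
Letter counts:
  'f': 1
  'i': 1
  'l': 2
Maximum count = 2
Most frequent = 'l' (2 times each)


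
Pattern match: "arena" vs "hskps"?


Pattern of "arena": [0, 1, 2, 3, 0]
Pattern of "hskps": [0, 1, 2, 3, 1]
Patterns do not match
Same pattern = No


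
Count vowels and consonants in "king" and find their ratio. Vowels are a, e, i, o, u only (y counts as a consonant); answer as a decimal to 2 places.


Word: "king"
Vowels (a,e,i,o,u): 1
Consonants: 3
Ratio = 1/3
= 0.33


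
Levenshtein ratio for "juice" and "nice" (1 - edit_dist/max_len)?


Word 1: "juice" (length 5)
Word 2: "nice" (length 4)
One optimal edit sequence:
  1. delete 'j'  (+1)
  2. substitute 'u' -> 'n'  (+1)
  3. keep 'i'
  4. keep 'c'
  5. keep 'e'
Edit distance = 2
Max length = max(5, 4) = 5
Similarity = 1 - 2/5
= 0.6000


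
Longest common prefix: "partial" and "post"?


Word 1: "partial"
Word 2: "post"
Comparing from start:
  Pos 0: 'p' == 'p'
  Pos 1: 'a' != 'o' (stop)
LCP = "p" (length 1)


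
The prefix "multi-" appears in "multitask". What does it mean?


Prefix: multi-
Example: multitask = multi- + task
Meaning = many


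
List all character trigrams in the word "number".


Word: "number" (length 6)
Number of trigrams = 6 - 3 + 1 = 4
  Position 0: "num"
  Position 1: "umb"
  Position 2: "mbe"
  Position 3: "ber"
Trigrams = "num", "umb", "mbe", "ber"


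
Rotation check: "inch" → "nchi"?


Word: "inch", Candidate: "nchi"
Method: check if candidate is substring of word+word
"inchinch" contains "nchi"? Yes
Is rotation = Yes


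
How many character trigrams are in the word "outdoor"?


Word: "outdoor" (length 7)
Number of 3-grams = length - 3 + 1 = 7 - 3 + 1
= 5


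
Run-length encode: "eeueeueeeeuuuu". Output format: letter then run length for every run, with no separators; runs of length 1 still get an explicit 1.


String: "eeueeueeeeuuuu"
Scanning for consecutive runs:
  'e' x 2
  'u' x 1
  'e' x 2
  'u' x 1
  'e' x 4
  'u' x 4
RLE = "e2u1e2u1e4u4"


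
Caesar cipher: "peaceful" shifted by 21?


Word: "peaceful"
Shift: 21
Each letter → (letter + shift) mod 26:
  'p' (15) + 21 = 10 → 'k'
  'e' (4) + 21 = 25 → 'z'
  'a' (0) + 21 = 21 → 'v'
  'c' (2) + 21 = 23 → 'x'
  'e' (4) + 21 = 25 → 'z'
  'f' (5) + 21 = 0 → 'a'
  'u' (20) + 21 = 15 → 'p'
  'l' (11) + 21 = 6 → 'g'
Result = "kzvxzapg"


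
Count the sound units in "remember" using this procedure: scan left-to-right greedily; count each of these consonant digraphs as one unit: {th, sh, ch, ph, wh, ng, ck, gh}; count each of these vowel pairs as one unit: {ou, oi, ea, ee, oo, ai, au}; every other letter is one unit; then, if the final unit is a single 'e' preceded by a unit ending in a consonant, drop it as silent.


Word: "remember" (8 letters)
Left-to-right scan:
  [1] 'r' (letter)
  [2] 'e' (letter)
  [3] 'm' (letter)
  [4] 'e' (letter)
  [5] 'm' (letter)
  [6] 'b' (letter)
  [7] 'e' (letter)
  [8] 'r' (letter)
Units from scan: 8
Sound units = 8 units


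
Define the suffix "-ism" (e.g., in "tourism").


Suffix: -ism
Example: tourism = tour + -ism
Meaning = belief / practice


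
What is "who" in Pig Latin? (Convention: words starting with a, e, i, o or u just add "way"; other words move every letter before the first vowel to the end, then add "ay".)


Word: "who"
Starts with consonant(s) → move to end, add 'ay'
Consonant cluster: "wh"
Pig Latin = "owhay"


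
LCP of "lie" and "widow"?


Word 1: "lie"
Word 2: "widow"
Comparing from start:
  Pos 0: 'l' != 'w' (stop)
LCP = "" (length 0)


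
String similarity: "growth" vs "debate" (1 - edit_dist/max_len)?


Word 1: "growth" (length 6)
Word 2: "debate" (length 6)
One optimal edit sequence:
  1. substitute 'g' -> 'd'  (+1)
  2. substitute 'r' -> 'e'  (+1)
  3. substitute 'o' -> 'b'  (+1)
  4. substitute 'w' -> 'a'  (+1)
  5. keep 't'
  6. substitute 'h' -> 'e'  (+1)
Edit distance = 5
Max length = max(6, 6) = 6
Similarity = 1 - 5/6
= 0.1667


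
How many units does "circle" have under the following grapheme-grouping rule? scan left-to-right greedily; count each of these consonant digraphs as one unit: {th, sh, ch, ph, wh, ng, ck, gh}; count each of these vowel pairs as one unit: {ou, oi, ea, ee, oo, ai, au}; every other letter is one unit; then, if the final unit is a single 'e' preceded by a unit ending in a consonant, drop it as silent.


Word: "circle" (6 letters)
Left-to-right scan:
  (1) 'c' (letter)
  (2) 'i' (letter)
  (3) 'r' (letter)
  (4) 'c' (letter)
  (5) 'l' (letter)
  (6) 'e' (letter)
Units from scan: 6
Final unit is 'e' after a consonant -> drop as silent (-1)
Sound units = 5 units


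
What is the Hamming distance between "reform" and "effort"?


Comparing character by character (same length = 6):
  Pos 0: 'r' vs 'e' !=
  Pos 1: 'e' vs 'f' !=
  Pos 2: 'f' vs 'f' =
  Pos 3: 'o' vs 'o' =
  Pos 4: 'r' vs 'r' =
  Pos 5: 'm' vs 't' !=
Hamming distance = 3


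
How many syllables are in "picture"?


Word: "picture"
Syllable breakdown: pic · ture
Counting: 2 parts
= 2 syllables


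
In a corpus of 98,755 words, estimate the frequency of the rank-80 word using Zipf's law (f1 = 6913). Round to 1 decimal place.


Zipf's law: f(r) = f(1) / r
f(1) = 6913
f(80) = 6913 / 80
= 86.4 occurrences


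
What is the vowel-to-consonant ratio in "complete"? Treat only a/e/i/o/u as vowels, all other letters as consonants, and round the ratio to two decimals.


Word: "complete"
Vowels (a,e,i,o,u): 3
Consonants: 5
Ratio = 3/5
= 0.60


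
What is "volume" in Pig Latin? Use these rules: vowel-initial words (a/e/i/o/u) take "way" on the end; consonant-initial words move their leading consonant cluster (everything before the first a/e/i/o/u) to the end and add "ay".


Word: "volume"
Starts with consonant(s) → move to end, add 'ay'
Consonant cluster: "v"
Pig Latin = "olumevay"


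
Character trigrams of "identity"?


Word: "identity" (length 8)
Number of trigrams = 8 - 3 + 1 = 6
  Position 0: "ide"
  Position 1: "den"
  Position 2: "ent"
  Position 3: "nti"
  Position 4: "tit"
  Position 5: "ity"
Trigrams = "ide", "den", "ent", "nti", "tit", "ity"


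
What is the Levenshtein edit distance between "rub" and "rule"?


Word 1: "rub" (length 3)
Word 2: "rule" (length 4)
One optimal edit sequence (insert/delete/substitute each cost 1):
  1. keep 'r'
  2. keep 'u'
  3. insert 'l'  (+1)
  4. substitute 'b' -> 'e'  (+1)
Total edit operations: 2
Edit distance = 2


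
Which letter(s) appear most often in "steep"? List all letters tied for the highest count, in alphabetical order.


Word: "steep"
Letter counts:
  'e': 2
  'p': 1
  's': 1
  't': 1
Maximum count = 2
Most frequent = 'e' (2 times each)


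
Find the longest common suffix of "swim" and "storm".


Word 1: "swim"
Word 2: "storm"
Comparing from end:
  Pos -1: 'm' == 'm'
  Pos -2: 'i' != 'r' (stop)
LCS = "m" (length 1)


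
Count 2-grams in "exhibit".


Word: "exhibit" (length 7)
Number of 2-grams = length - 2 + 1 = 7 - 2 + 1
= 6


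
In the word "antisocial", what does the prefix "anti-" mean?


Prefix: anti-
Example: antisocial (anti- + social)
Meaning = against


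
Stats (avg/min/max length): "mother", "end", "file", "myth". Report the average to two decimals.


Lengths: "mother"=6, "end"=3, "file"=4, "myth"=4
Sum = 17, Count = 4
Average = 17/4 = 4.25
= avg=4.25, min=3, max=6


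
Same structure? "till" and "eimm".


Pattern of "till": [0, 1, 2, 2]
Pattern of "eimm": [0, 1, 2, 2]
Patterns match
Same pattern = Yes


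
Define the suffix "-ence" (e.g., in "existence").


Suffix: -ence
As in: existence -> exist + -ence
Meaning = state of


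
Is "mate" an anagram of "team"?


Word 1: "team" → sorted: aemt
Word 2: "mate" → sorted: aemt
Same letters? aemt == aemt
Anagram = Yes


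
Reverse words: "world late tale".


Original: "world late tale"
Words (1..n): world | late | tale
Reversed (n..1): tale | late | world
Result = "tale late world"


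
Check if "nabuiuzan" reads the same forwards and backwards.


Word: "nabuiuzan"
Reversed: "nazuiuban"
Forward == Backward? nabuiuzan != nazuiuban
Palindrome = No


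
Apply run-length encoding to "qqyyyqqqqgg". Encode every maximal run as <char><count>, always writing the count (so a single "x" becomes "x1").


String: "qqyyyqqqqgg"
Scanning for consecutive runs:
  'q' x 2
  'y' x 3
  'q' x 4
  'g' x 2
RLE = "q2y3q4g2"


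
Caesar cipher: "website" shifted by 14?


Word: "website"
Shift: 14
Each letter → (letter + shift) mod 26:
  'w' (22) + 14 = 10 → 'k'
  'e' (4) + 14 = 18 → 's'
  'b' (1) + 14 = 15 → 'p'
  's' (18) + 14 = 6 → 'g'
  'i' (8) + 14 = 22 → 'w'
  't' (19) + 14 = 7 → 'h'
  'e' (4) + 14 = 18 → 's'
Result = "kspgwhs"


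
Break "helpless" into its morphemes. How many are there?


Word: "helpless"
Morphemes: help | -less
Each morpheme carries meaning
= 2 morphemes


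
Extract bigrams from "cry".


Word: "cry" (length 3)
Number of bigrams = 3 - 2 + 1 = 2
  Position 0: "cr"
  Position 1: "ry"
Bigrams = "cr", "ry"


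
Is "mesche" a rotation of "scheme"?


Word: "scheme", Candidate: "mesche"
Method: check if candidate is substring of word+word
"schemescheme" contains "mesche"? Yes
Is rotation = Yes


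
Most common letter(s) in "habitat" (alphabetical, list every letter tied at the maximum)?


Word: "habitat"
Letter counts:
  'a': 2
  'b': 1
  'h': 1
  'i': 1
  't': 2
Maximum count = 2
Most frequent = 'a', 't' (2 times each)


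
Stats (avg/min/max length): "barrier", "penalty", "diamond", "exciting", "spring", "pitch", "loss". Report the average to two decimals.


Lengths: "barrier"=7, "penalty"=7, "diamond"=7, "exciting"=8, "spring"=6, "pitch"=5, "loss"=4
Sum = 44, Count = 7
Average = 44/7 = 6.29
= avg=6.29, min=4, max=8


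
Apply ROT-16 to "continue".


Word: "continue"
Shift: 16
Each letter → (letter + shift) mod 26:
  'c' (2) + 16 = 18 → 's'
  'o' (14) + 16 = 4 → 'e'
  'n' (13) + 16 = 3 → 'd'
  't' (19) + 16 = 9 → 'j'
  'i' (8) + 16 = 24 → 'y'
  'n' (13) + 16 = 3 → 'd'
  'u' (20) + 16 = 10 → 'k'
  'e' (4) + 16 = 20 → 'u'
Result = "sedjydku"


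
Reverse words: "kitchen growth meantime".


Original: "kitchen growth meantime"
Words (1..n): kitchen | growth | meantime
Reversed (n..1): meantime | growth | kitchen
Result = "meantime growth kitchen"


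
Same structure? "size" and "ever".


Pattern of "size": [0, 1, 2, 3]
Pattern of "ever": [0, 1, 0, 2]
Patterns do not match
Same pattern = No


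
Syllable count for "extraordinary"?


Word: "extraordinary"
Syllable breakdown: ex | traor | di | nar | y
Counting: 5 parts
= 5 syllables


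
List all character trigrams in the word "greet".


Word: "greet" (length 5)
Number of trigrams = 5 - 3 + 1 = 3
  Position 0: "gre"
  Position 1: "ree"
  Position 2: "eet"
Trigrams = "gre", "ree", "eet"


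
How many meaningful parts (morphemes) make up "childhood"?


Word: "childhood"
Morphemes: child / -hood
Each morpheme carries meaning
= 2 morphemes


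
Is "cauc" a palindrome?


Word: "cauc"
Reversed: "cuac"
Forward == Backward? cauc != cuac
Palindrome = No


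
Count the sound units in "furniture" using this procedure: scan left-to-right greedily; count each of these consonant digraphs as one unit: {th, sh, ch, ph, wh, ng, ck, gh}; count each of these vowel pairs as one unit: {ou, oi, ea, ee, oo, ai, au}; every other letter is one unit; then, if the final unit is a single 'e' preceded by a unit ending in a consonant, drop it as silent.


Word: "furniture" (9 letters)
Left-to-right scan:
  [1] 'f' (letter)
  [2] 'u' (letter)
  [3] 'r' (letter)
  [4] 'n' (letter)
  [5] 'i' (letter)
  [6] 't' (letter)
  [7] 'u' (letter)
  [8] 'r' (letter)
  [9] 'e' (letter)
Units from scan: 9
Final unit is 'e' after a consonant -> drop as silent (-1)
Sound units = 8 units


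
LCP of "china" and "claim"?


Word 1: "china"
Word 2: "claim"
Comparing from start:
  Pos 0: 'c' == 'c'
  Pos 1: 'h' != 'l' (stop)
LCP = "c" (length 1)


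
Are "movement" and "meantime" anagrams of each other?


Word 1: "movement" → sorted: eemmnotv
Word 2: "meantime" → sorted: aeeimmnt
Same letters? eemmnotv != aeeimmnt
Anagram = No


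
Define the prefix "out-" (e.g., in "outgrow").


Prefix: out-
Example: outgrow = out- + grow
Meaning = surpass


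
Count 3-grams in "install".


Word: "install" (length 7)
Number of 3-grams = length - 3 + 1 = 7 - 3 + 1
= 5


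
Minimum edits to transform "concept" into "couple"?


Word 1: "concept" (length 7)
Word 2: "couple" (length 6)
One optimal edit sequence (insert/delete/substitute each cost 1):
  1. keep 'c'
  2. keep 'o'
  3. delete 'n'  (+1)
  4. substitute 'c' -> 'u'  (+1)
  5. substitute 'e' -> 'p'  (+1)
  6. substitute 'p' -> 'l'  (+1)
  7. substitute 't' -> 'e'  (+1)
Total edit operations: 5
Edit distance = 5


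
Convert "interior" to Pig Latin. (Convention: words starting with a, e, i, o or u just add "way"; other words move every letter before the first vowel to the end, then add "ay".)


Word: "interior"
Starts with vowel → add 'way'
Pig Latin = "interiorway"


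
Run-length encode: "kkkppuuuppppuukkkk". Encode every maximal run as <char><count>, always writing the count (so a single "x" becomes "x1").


String: "kkkppuuuppppuukkkk"
Scanning for consecutive runs:
  'k' x 3
  'p' x 2
  'u' x 3
  'p' x 4
  'u' x 2
  'k' x 4
RLE = "k3p2u3p4u2k4"


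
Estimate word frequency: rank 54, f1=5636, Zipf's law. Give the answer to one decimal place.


Zipf's law: f(r) = f(1) / r
f(1) = 5636
f(54) = 5636 / 54
= 104.4 occurrences


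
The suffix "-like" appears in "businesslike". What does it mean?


Suffix: -like
As in: businesslike -> business + -like
Meaning = resembling


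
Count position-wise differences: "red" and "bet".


Comparing character by character (same length = 3):
  Pos 0: 'r' vs 'b' !=
  Pos 1: 'e' vs 'e' =
  Pos 2: 'd' vs 't' !=
Hamming distance = 2


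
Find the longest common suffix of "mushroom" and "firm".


Word 1: "mushroom"
Word 2: "firm"
Comparing from end:
  Pos -1: 'm' == 'm'
  Pos -2: 'o' != 'r' (stop)
LCS = "m" (length 1)


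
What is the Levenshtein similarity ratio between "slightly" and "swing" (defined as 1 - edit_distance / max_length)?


Word 1: "slightly" (length 8)
Word 2: "swing" (length 5)
One optimal edit sequence:
  1. keep 's'
  2. substitute 'l' -> 'w'  (+1)
  3. keep 'i'
  4. delete 'g'  (+1)
  5. delete 'h'  (+1)
  6. delete 't'  (+1)
  7. substitute 'l' -> 'n'  (+1)
  8. substitute 'y' -> 'g'  (+1)
Edit distance = 6
Max length = max(8, 5) = 8
Similarity = 1 - 6/8
= 0.2500


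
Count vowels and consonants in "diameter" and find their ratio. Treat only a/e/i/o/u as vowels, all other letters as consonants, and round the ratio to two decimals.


Word: "diameter"
Vowels (a,e,i,o,u): 4
Consonants: 4
Ratio = 4/4
= 1.00


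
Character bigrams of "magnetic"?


Word: "magnetic" (length 8)
Number of bigrams = 8 - 2 + 1 = 7
  Position 0: "ma"
  Position 1: "ag"
  Position 2: "gn"
  Position 3: "ne"
  Position 4: "et"
  Position 5: "ti"
  Position 6: "ic"
Bigrams = "ma", "ag", "gn", "ne", "et", "ti", "ic"


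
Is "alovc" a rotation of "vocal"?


Word: "vocal", Candidate: "alovc"
Method: check if candidate is substring of word+word
"vocalvocal" contains "alovc"? No
Is rotation = No


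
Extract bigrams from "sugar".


Word: "sugar" (length 5)
Number of bigrams = 5 - 2 + 1 = 4
  Position 0: "su"
  Position 1: "ug"
  Position 2: "ga"
  Position 3: "ar"
Bigrams = "su", "ug", "ga", "ar"


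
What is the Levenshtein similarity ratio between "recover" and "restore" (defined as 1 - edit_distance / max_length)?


Word 1: "recover" (length 7)
Word 2: "restore" (length 7)
One optimal edit sequence:
  1. keep 'r'
  2. keep 'e'
  3. insert 's'  (+1)
  4. substitute 'c' -> 't'  (+1)
  5. keep 'o'
  6. substitute 'v' -> 'r'  (+1)
  7. keep 'e'
  8. delete 'r'  (+1)
Edit distance = 4
Max length = max(7, 7) = 7
Similarity = 1 - 4/7
= 0.4286


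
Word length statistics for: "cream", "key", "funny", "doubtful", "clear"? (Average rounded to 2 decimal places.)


Lengths: "cream"=5, "key"=3, "funny"=5, "doubtful"=8, "clear"=5
Sum = 26, Count = 5
Average = 26/5 = 5.20
= avg=5.20, min=3, max=8


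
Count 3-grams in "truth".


Word: "truth" (length 5)
Number of 3-grams = length - 3 + 1 = 5 - 3 + 1
= 3


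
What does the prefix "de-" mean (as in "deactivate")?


Prefix: de-
Example: deactivate (de- + activate)
Meaning = remove / reverse


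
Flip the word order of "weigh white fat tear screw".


Original: "weigh white fat tear screw"
Words (1..n): weigh | white | fat | tear | screw
Reversed (n..1): screw | tear | fat | white | weigh
Result = "screw tear fat white weigh"


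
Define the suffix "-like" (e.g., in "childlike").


Suffix: -like
Example: childlike = child + -like
Meaning = resembling


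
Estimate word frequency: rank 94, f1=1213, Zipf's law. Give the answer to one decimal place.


Zipf's law: f(r) = f(1) / r
f(1) = 1213
f(94) = 1213 / 94
= 12.9 occurrences


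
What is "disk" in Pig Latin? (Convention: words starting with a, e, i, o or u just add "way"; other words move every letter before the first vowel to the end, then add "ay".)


Word: "disk"
Starts with consonant(s) → move to end, add 'ay'
Consonant cluster: "d"
Pig Latin = "iskday"


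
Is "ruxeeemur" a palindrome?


Word: "ruxeeemur"
Reversed: "rumeeexur"
Forward == Backward? ruxeeemur != rumeeexur
Palindrome = No


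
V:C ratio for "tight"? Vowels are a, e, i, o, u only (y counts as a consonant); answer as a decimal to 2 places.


Word: "tight"
Vowels (a,e,i,o,u): 1
Consonants: 4
Ratio = 1/4
= 0.25


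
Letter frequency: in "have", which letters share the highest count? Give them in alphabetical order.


Word: "have"
Letter counts:
  'a': 1
  'e': 1
  'h': 1
  'v': 1
Maximum count = 1
Most frequent = 'a', 'e', 'h', 'v' (1 time each)


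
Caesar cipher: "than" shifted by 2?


Word: "than"
Shift: 2
Each letter → (letter + shift) mod 26:
  't' (19) + 2 = 21 → 'v'
  'h' (7) + 2 = 9 → 'j'
  'a' (0) + 2 = 2 → 'c'
  'n' (13) + 2 = 15 → 'p'
Result = "vjcp"


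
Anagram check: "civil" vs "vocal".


Word 1: "civil" → sorted: ciilv
Word 2: "vocal" → sorted: aclov
Same letters? ciilv != aclov
Anagram = No


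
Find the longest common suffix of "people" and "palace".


Word 1: "people"
Word 2: "palace"
Comparing from end:
  Pos -1: 'e' == 'e'
  Pos -2: 'l' != 'c' (stop)
LCS = "e" (length 1)


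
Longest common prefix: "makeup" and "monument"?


Word 1: "makeup"
Word 2: "monument"
Comparing from start:
  Pos 0: 'm' == 'm'
  Pos 1: 'a' != 'o' (stop)
LCP = "m" (length 1)


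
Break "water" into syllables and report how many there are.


Word: "water"
Syllable breakdown: wa / ter
Counting: 2 parts
= 2 syllables


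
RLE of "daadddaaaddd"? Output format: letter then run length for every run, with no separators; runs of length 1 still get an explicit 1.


String: "daadddaaaddd"
Scanning for consecutive runs:
  'd' x 1
  'a' x 2
  'd' x 3
  'a' x 3
  'd' x 3
RLE = "d1a2d3a3d3"


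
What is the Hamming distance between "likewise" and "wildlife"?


Comparing character by character (same length = 8):
  Pos 0: 'l' vs 'w' !=
  Pos 1: 'i' vs 'i' =
  Pos 2: 'k' vs 'l' !=
  Pos 3: 'e' vs 'd' !=
  Pos 4: 'w' vs 'l' !=
  Pos 5: 'i' vs 'i' =
  Pos 6: 's' vs 'f' !=
  Pos 7: 'e' vs 'e' =
Hamming distance = 5


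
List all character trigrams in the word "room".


Word: "room" (length 4)
Number of trigrams = 4 - 3 + 1 = 2
  Position 0: "roo"
  Position 1: "oom"
Trigrams = "roo", "oom"


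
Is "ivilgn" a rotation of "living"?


Word: "living", Candidate: "ivilgn"
Method: check if candidate is substring of word+word
"livingliving" contains "ivilgn"? No
Is rotation = No


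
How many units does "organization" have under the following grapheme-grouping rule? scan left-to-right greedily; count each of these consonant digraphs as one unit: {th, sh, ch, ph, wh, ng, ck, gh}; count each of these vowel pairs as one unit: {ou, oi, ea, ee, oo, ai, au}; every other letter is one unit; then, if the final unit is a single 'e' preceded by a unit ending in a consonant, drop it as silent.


Word: "organization" (12 letters)
Left-to-right scan:
  [1] 'o' (letter)
  [2] 'r' (letter)
  [3] 'g' (letter)
  [4] 'a' (letter)
  [5] 'n' (letter)
  [6] 'i' (letter)
  [7] 'z' (letter)
  [8] 'a' (letter)
  [9] 't' (letter)
  [10] 'i' (letter)
  [11] 'o' (letter)
  [12] 'n' (letter)
Units from scan: 12
Sound units = 12 units


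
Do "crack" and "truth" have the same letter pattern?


Pattern of "crack": [0, 1, 2, 0, 3]
Pattern of "truth": [0, 1, 2, 0, 3]
Patterns match
Same pattern = Yes


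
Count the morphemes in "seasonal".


Word: "seasonal"
Morphemes: season | -al
Each morpheme carries meaning
= 2 morphemes


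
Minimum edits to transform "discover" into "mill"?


Word 1: "discover" (length 8)
Word 2: "mill" (length 4)
One optimal edit sequence (insert/delete/substitute each cost 1):
  1. substitute 'd' -> 'm'  (+1)
  2. keep 'i'
  3. delete 's'  (+1)
  4. delete 'c'  (+1)
  5. delete 'o'  (+1)
  6. delete 'v'  (+1)
  7. substitute 'e' -> 'l'  (+1)
  8. substitute 'r' -> 'l'  (+1)
Total edit operations: 7
Edit distance = 7


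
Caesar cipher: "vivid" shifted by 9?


Word: "vivid"
Shift: 9
Each letter → (letter + shift) mod 26:
  'v' (21) + 9 = 4 → 'e'
  'i' (8) + 9 = 17 → 'r'
  'v' (21) + 9 = 4 → 'e'
  'i' (8) + 9 = 17 → 'r'
  'd' (3) + 9 = 12 → 'm'
Result = "ererm"


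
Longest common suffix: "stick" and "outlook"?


Word 1: "stick"
Word 2: "outlook"
Comparing from end:
  Pos -1: 'k' == 'k'
  Pos -2: 'c' != 'o' (stop)
LCS = "k" (length 1)


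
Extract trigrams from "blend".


Word: "blend" (length 5)
Number of trigrams = 5 - 3 + 1 = 3
  Position 0: "ble"
  Position 1: "len"
  Position 2: "end"
Trigrams = "ble", "len", "end"


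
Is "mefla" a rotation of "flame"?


Word: "flame", Candidate: "mefla"
Method: check if candidate is substring of word+word
"flameflame" contains "mefla"? Yes
Is rotation = Yes


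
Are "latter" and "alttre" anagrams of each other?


Word 1: "latter" → sorted: aelrtt
Word 2: "alttre" → sorted: aelrtt
Same letters? aelrtt == aelrtt
Anagram = Yes


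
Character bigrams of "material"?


Word: "material" (length 8)
Number of bigrams = 8 - 2 + 1 = 7
  Position 0: "ma"
  Position 1: "at"
  Position 2: "te"
  Position 3: "er"
  Position 4: "ri"
  Position 5: "ia"
  Position 6: "al"
Bigrams = "ma", "at", "te", "er", "ri", "ia", "al"


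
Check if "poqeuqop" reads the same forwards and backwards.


Word: "poqeuqop"
Reversed: "poqueqop"
Forward == Backward? poqeuqop != poqueqop
Palindrome = No


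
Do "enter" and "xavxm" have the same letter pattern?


Pattern of "enter": [0, 1, 2, 0, 3]
Pattern of "xavxm": [0, 1, 2, 0, 3]
Patterns match
Same pattern = Yes


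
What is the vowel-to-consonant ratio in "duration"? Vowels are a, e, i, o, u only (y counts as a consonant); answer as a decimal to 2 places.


Word: "duration"
Vowels (a,e,i,o,u): 4
Consonants: 4
Ratio = 4/4
= 1.00


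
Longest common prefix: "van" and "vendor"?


Word 1: "van"
Word 2: "vendor"
Comparing from start:
  Pos 0: 'v' == 'v'
  Pos 1: 'a' != 'e' (stop)
LCP = "v" (length 1)


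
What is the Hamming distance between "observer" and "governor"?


Comparing character by character (same length = 8):
  Pos 0: 'o' vs 'g' !=
  Pos 1: 'b' vs 'o' !=
  Pos 2: 's' vs 'v' !=
  Pos 3: 'e' vs 'e' =
  Pos 4: 'r' vs 'r' =
  Pos 5: 'v' vs 'n' !=
  Pos 6: 'e' vs 'o' !=
  Pos 7: 'r' vs 'r' =
Hamming distance = 5


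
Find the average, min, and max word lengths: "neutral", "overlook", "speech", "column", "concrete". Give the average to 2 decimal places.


Lengths: "neutral"=7, "overlook"=8, "speech"=6, "column"=6, "concrete"=8
Sum = 35, Count = 5
Average = 35/5 = 7.00
= avg=7.00, min=6, max=8


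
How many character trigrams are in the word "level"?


Word: "level" (length 5)
Number of 3-grams = length - 3 + 1 = 5 - 3 + 1
= 3


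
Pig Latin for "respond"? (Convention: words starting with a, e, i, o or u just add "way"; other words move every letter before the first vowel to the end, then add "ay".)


Word: "respond"
Starts with consonant(s) → move to end, add 'ay'
Consonant cluster: "r"
Pig Latin = "espondray"


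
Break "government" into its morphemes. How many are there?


Word: "government"
Morphemes: govern + -ment
Each morpheme carries meaning
= 2 morphemes


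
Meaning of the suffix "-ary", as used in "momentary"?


Suffix: -ary
Example: momentary = moment + -ary
Meaning = relating to


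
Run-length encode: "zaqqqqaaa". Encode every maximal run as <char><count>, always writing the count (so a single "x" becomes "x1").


String: "zaqqqqaaa"
Scanning for consecutive runs:
  'z' x 1
  'a' x 1
  'q' x 4
  'a' x 3
RLE = "z1a1q4a3"


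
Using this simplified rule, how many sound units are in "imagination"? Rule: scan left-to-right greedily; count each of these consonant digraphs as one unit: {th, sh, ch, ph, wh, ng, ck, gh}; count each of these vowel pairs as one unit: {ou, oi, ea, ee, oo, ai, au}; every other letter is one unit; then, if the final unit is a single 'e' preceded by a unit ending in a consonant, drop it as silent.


Word: "imagination" (11 letters)
Left-to-right scan:
  1. 'i' (letter)
  2. 'm' (letter)
  3. 'a' (letter)
  4. 'g' (letter)
  5. 'i' (letter)
  6. 'n' (letter)
  7. 'a' (letter)
  8. 't' (letter)
  9. 'i' (letter)
  10. 'o' (letter)
  11. 'n' (letter)
Units from scan: 11
Sound units = 11 units


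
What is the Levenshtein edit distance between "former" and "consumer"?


Word 1: "former" (length 6)
Word 2: "consumer" (length 8)
One optimal edit sequence (insert/delete/substitute each cost 1):
  1. substitute 'f' -> 'c'  (+1)
  2. keep 'o'
  3. insert 'n'  (+1)
  4. insert 's'  (+1)
  5. substitute 'r' -> 'u'  (+1)
  6. keep 'm'
  7. keep 'e'
  8. keep 'r'
Total edit operations: 4
Edit distance = 4


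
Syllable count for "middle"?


Word: "middle"
Syllable breakdown: mid / dle
Counting: 2 parts
= 2 syllables


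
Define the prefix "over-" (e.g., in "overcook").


Prefix: over-
Example: overcook (over- + cook)
Meaning = excessive


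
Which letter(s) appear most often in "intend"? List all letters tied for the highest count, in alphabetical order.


Word: "intend"
Letter counts:
  'd': 1
  'e': 1
  'i': 1
  'n': 2
  't': 1
Maximum count = 2
Most frequent = 'n' (2 times each)


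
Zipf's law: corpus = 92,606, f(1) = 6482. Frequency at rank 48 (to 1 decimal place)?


Zipf's law: f(r) = f(1) / r
f(1) = 6482
f(48) = 6482 / 48
= 135.0 occurrences


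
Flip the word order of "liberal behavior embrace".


Original: "liberal behavior embrace"
Words (1..n): liberal | behavior | embrace
Reversed (n..1): embrace | behavior | liberal
Result = "embrace behavior liberal"


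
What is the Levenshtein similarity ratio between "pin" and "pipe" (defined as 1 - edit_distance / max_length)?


Word 1: "pin" (length 3)
Word 2: "pipe" (length 4)
One optimal edit sequence:
  1. keep 'p'
  2. keep 'i'
  3. insert 'p'  (+1)
  4. substitute 'n' -> 'e'  (+1)
Edit distance = 2
Max length = max(3, 4) = 4
Similarity = 1 - 2/4
= 0.5000


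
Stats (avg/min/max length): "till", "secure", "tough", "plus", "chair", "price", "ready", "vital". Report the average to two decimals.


Lengths: "till"=4, "secure"=6, "tough"=5, "plus"=4, "chair"=5, "price"=5, "ready"=5, "vital"=5
Sum = 39, Count = 8
Average = 39/8 = 4.88
= avg=4.88, min=4, max=6


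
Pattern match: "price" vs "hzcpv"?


Pattern of "price": [0, 1, 2, 3, 4]
Pattern of "hzcpv": [0, 1, 2, 3, 4]
Patterns match
Same pattern = Yes


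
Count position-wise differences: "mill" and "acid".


Comparing character by character (same length = 4):
  Pos 0: 'm' vs 'a' !=
  Pos 1: 'i' vs 'c' !=
  Pos 2: 'l' vs 'i' !=
  Pos 3: 'l' vs 'd' !=
Hamming distance = 4


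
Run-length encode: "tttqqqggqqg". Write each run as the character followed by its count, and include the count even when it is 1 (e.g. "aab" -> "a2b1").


String: "tttqqqggqqg"
Scanning for consecutive runs:
  't' x 3
  'q' x 3
  'g' x 2
  'q' x 2
  'g' x 1
RLE = "t3q3g2q2g1"


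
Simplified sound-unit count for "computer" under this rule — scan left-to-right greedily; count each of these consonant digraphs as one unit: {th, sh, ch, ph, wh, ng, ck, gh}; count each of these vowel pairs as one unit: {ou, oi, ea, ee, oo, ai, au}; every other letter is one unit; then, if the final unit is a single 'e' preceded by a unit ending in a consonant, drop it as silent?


Word: "computer" (8 letters)
Left-to-right scan:
  1. 'c' (letter)
  2. 'o' (letter)
  3. 'm' (letter)
  4. 'p' (letter)
  5. 'u' (letter)
  6. 't' (letter)
  7. 'e' (letter)
  8. 'r' (letter)
Units from scan: 8
Sound units = 8 units


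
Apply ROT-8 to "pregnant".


Word: "pregnant"
Shift: 8
Each letter → (letter + shift) mod 26:
  'p' (15) + 8 = 23 → 'x'
  'r' (17) + 8 = 25 → 'z'
  'e' (4) + 8 = 12 → 'm'
  'g' (6) + 8 = 14 → 'o'
  'n' (13) + 8 = 21 → 'v'
  'a' (0) + 8 = 8 → 'i'
  'n' (13) + 8 = 21 → 'v'
  't' (19) + 8 = 1 → 'b'
Result = "xzmovivb"


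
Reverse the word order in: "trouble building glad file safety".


Original: "trouble building glad file safety"
Words (1..n): trouble | building | glad | file | safety
Reversed (n..1): safety | file | glad | building | trouble
Result = "safety file glad building trouble"


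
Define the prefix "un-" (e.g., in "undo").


Prefix: un-
As in: undo -> un- + do
Meaning = not / reverse


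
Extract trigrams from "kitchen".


Word: "kitchen" (length 7)
Number of trigrams = 7 - 3 + 1 = 5
  Position 0: "kit"
  Position 1: "itc"
  Position 2: "tch"
  Position 3: "che"
  Position 4: "hen"
Trigrams = "kit", "itc", "tch", "che", "hen"


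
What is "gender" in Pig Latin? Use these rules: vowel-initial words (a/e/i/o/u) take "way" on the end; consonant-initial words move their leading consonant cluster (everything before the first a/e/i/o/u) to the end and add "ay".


Word: "gender"
Starts with consonant(s) → move to end, add 'ay'
Consonant cluster: "g"
Pig Latin = "endergay"


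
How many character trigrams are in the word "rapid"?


Word: "rapid" (length 5)
Number of 3-grams = length - 3 + 1 = 5 - 3 + 1
= 3


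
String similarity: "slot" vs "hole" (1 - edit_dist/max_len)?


Word 1: "slot" (length 4)
Word 2: "hole" (length 4)
One optimal edit sequence:
  1. substitute 's' -> 'h'  (+1)
  2. substitute 'l' -> 'o'  (+1)
  3. substitute 'o' -> 'l'  (+1)
  4. substitute 't' -> 'e'  (+1)
Edit distance = 4
Max length = max(4, 4) = 4
Similarity = 1 - 4/4
= 0.0000


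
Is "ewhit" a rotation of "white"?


Word: "white", Candidate: "ewhit"
Method: check if candidate is substring of word+word
"whitewhite" contains "ewhit"? Yes
Is rotation = Yes


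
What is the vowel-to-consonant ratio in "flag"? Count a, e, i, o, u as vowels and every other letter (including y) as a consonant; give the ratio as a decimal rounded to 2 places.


Word: "flag"
Vowels (a,e,i,o,u): 1
Consonants: 3
Ratio = 1/3
= 0.33


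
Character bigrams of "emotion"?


Word: "emotion" (length 7)
Number of bigrams = 7 - 2 + 1 = 6
  Position 0: "em"
  Position 1: "mo"
  Position 2: "ot"
  Position 3: "ti"
  Position 4: "io"
  Position 5: "on"
Bigrams = "em", "mo", "ot", "ti", "io", "on"


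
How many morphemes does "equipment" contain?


Word: "equipment"
Morphemes: equip + -ment
Each morpheme carries meaning
= 2 morphemes


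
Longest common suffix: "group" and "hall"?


Word 1: "group"
Word 2: "hall"
Comparing from end:
  Pos -1: 'p' != 'l' (stop)
LCS = "" (length 0)


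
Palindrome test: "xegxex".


Word: "xegxex"
Reversed: "xexgex"
Forward == Backward? xegxex != xexgex
Palindrome = No


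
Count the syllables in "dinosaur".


Word: "dinosaur"
Syllable breakdown: di-no-saur
Counting: 3 parts
= 3 syllables


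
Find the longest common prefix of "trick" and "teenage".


Word 1: "trick"
Word 2: "teenage"
Comparing from start:
  Pos 0: 't' == 't'
  Pos 1: 'r' != 'e' (stop)
LCP = "t" (length 1)


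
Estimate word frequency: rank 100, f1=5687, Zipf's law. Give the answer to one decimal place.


Zipf's law: f(r) = f(1) / r
f(1) = 5687
f(100) = 5687 / 100
= 56.9 occurrences


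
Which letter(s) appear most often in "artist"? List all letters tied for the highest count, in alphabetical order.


Word: "artist"
Letter counts:
  'a': 1
  'i': 1
  'r': 1
  's': 1
  't': 2
Maximum count = 2
Most frequent = 't' (2 times each)


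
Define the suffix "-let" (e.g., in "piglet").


Suffix: -let
Example: piglet (pig + -let)
Meaning = small


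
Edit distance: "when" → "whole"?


Word 1: "when" (length 4)
Word 2: "whole" (length 5)
One optimal edit sequence (insert/delete/substitute each cost 1):
  1. keep 'w'
  2. keep 'h'
  3. insert 'o'  (+1)
  4. substitute 'e' -> 'l'  (+1)
  5. substitute 'n' -> 'e'  (+1)
Total edit operations: 3
Edit distance = 3


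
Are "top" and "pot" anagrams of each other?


Word 1: "top" → sorted: opt
Word 2: "pot" → sorted: opt
Same letters? opt == opt
Anagram = Yes


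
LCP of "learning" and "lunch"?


Word 1: "learning"
Word 2: "lunch"
Comparing from start:
  Pos 0: 'l' == 'l'
  Pos 1: 'e' != 'u' (stop)
LCP = "l" (length 1)


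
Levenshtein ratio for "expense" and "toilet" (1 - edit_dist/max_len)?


Word 1: "expense" (length 7)
Word 2: "toilet" (length 6)
One optimal edit sequence:
  1. delete 'e'  (+1)
  2. substitute 'x' -> 't'  (+1)
  3. substitute 'p' -> 'o'  (+1)
  4. substitute 'e' -> 'i'  (+1)
  5. substitute 'n' -> 'l'  (+1)
  6. substitute 's' -> 'e'  (+1)
  7. substitute 'e' -> 't'  (+1)
Edit distance = 7
Max length = max(7, 6) = 7
Similarity = 1 - 7/7
= 0.0000


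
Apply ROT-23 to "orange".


Word: "orange"
Shift: 23
Each letter → (letter + shift) mod 26:
  'o' (14) + 23 = 11 → 'l'
  'r' (17) + 23 = 14 → 'o'
  'a' (0) + 23 = 23 → 'x'
  'n' (13) + 23 = 10 → 'k'
  'g' (6) + 23 = 3 → 'd'
  'e' (4) + 23 = 1 → 'b'
Result = "loxkdb"


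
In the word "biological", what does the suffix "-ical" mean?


Suffix: -ical
As in: biological -> biology + -ical, with a spelling change
Meaning = relating to


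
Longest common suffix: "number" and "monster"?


Word 1: "number"
Word 2: "monster"
Comparing from end:
  Pos -1: 'r' == 'r'
  Pos -2: 'e' == 'e'
  Pos -3: 'b' != 't' (stop)
LCS = "er" (length 2)


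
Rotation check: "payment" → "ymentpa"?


Word: "payment", Candidate: "ymentpa"
Method: check if candidate is substring of word+word
"paymentpayment" contains "ymentpa"? Yes
Is rotation = Yes


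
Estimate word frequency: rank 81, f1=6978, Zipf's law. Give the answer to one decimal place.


Zipf's law: f(r) = f(1) / r
f(1) = 6978
f(81) = 6978 / 81
= 86.1 occurrences


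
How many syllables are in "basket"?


Word: "basket"
Syllable breakdown: bas · ket
Counting: 2 parts
= 2 syllables


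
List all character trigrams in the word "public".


Word: "public" (length 6)
Number of trigrams = 6 - 3 + 1 = 4
  Position 0: "pub"
  Position 1: "ubl"
  Position 2: "bli"
  Position 3: "lic"
Trigrams = "pub", "ubl", "bli", "lic"


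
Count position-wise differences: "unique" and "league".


Comparing character by character (same length = 6):
  Pos 0: 'u' vs 'l' !=
  Pos 1: 'n' vs 'e' !=
  Pos 2: 'i' vs 'a' !=
  Pos 3: 'q' vs 'g' !=
  Pos 4: 'u' vs 'u' =
  Pos 5: 'e' vs 'e' =
Hamming distance = 4


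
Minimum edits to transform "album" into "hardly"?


Word 1: "album" (length 5)
Word 2: "hardly" (length 6)
One optimal edit sequence (insert/delete/substitute each cost 1):
  1. insert 'h'  (+1)
  2. keep 'a'
  3. substitute 'l' -> 'r'  (+1)
  4. substitute 'b' -> 'd'  (+1)
  5. substitute 'u' -> 'l'  (+1)
  6. substitute 'm' -> 'y'  (+1)
Total edit operations: 5
Edit distance = 5


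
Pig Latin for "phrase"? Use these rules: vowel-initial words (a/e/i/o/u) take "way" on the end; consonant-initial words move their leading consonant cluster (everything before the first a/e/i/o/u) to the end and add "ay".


Word: "phrase"
Starts with consonant(s) → move to end, add 'ay'
Consonant cluster: "phr"
Pig Latin = "asephray"


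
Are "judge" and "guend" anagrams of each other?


Word 1: "judge" → sorted: degju
Word 2: "guend" → sorted: degnu
Same letters? degju != degnu
Anagram = No


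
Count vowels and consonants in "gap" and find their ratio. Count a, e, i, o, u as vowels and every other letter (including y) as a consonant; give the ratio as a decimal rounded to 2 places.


Word: "gap"
Vowels (a,e,i,o,u): 1
Consonants: 2
Ratio = 1/2
= 0.50


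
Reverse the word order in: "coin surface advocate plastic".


Original: "coin surface advocate plastic"
Words (1..n): coin | surface | advocate | plastic
Reversed (n..1): plastic | advocate | surface | coin
Result = "plastic advocate surface coin"


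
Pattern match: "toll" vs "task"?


Pattern of "toll": [0, 1, 2, 2]
Pattern of "task": [0, 1, 2, 3]
Patterns do not match
Same pattern = No
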